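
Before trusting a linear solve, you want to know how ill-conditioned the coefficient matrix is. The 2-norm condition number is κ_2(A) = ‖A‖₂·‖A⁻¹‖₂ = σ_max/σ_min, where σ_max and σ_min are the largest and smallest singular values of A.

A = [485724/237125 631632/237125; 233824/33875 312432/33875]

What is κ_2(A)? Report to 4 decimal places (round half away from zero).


284.5500

AᵀA = [4663899664/89965225 6218319552/89965225; 6218319552/89965225 8291252736/89965225]; tr = 518206096/3598609, det = 921600/3598609
eigenvalues of AᵀA: λ = (tr ± √(tr²−4·det))/2 = 144, 6400/3598609
σ_max=√144=12, σ_min=√(6400/3598609)=(80/1897) → κ = 284.5500


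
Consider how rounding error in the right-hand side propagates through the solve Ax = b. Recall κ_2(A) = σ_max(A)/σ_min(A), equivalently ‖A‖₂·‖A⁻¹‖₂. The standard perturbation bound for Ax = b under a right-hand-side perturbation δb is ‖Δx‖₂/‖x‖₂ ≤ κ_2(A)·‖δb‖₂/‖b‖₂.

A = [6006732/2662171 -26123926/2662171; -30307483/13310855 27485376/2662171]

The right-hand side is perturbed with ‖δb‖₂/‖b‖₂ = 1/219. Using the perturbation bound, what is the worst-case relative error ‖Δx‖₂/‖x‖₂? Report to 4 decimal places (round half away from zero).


AᵀA = [2164761306529/210676410025 -1923436001448/42135282005; -1923436001448/42135282005 1709756722372/8427056401]; tr = 26715454709/125328025, det = 113592964/125328025
solving λ² − 26715454709/125328025·λ + 113592964/125328025 = 0 gives λ = 5329/25, 21316/5013121
so κ_2 = √((5329/25) / (21316/5013121)) = 223.9000
bound on ‖Δx‖/‖x‖: κ·ε = 223.9000·1/219 = 1.0224

1.0224


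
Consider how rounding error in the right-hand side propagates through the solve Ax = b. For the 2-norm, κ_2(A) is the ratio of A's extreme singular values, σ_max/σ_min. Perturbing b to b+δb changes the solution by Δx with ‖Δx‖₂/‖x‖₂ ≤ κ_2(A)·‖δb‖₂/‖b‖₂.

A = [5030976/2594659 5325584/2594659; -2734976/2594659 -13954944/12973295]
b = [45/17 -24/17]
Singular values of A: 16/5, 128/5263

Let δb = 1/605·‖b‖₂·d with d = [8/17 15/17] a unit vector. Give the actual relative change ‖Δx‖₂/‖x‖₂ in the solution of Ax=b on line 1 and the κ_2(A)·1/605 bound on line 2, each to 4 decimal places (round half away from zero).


σ_max = 16/5, σ_min = 128/5263
κ = σ_max/σ_min = (16/5)/(128/5263) = 131.5750
worst-case relative error ≤ 131.5750 × 1/605 = 0.2175
solve Ax = b  →  x = [0.6466 0.6789]
‖b‖₂ = 3.0000 and ‖x‖₂ = 0.9375
Δx = A⁻¹·δb where δb = 1/605·3.0000·d; ‖Δx‖ = 0.2039
dividing the unrounded norms, ‖Δx‖/‖x‖ = 0.2175
tightness: 0.2175 against a bound of 0.2175; the bound is attained (ratio 1)

0.2175
0.2175


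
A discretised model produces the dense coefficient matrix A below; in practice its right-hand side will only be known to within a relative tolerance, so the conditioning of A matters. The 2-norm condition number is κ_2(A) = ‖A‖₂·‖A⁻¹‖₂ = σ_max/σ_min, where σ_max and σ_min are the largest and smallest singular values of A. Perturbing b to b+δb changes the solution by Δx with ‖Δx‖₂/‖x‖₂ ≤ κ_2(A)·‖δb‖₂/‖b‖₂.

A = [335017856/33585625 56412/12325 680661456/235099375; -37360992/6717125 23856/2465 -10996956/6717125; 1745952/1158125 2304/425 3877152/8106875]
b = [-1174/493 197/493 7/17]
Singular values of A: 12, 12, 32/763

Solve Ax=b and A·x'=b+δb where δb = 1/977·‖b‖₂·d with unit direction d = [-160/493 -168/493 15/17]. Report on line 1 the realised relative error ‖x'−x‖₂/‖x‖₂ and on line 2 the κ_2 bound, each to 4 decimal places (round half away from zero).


from the listed singular values, σ₁ = 12, σ_n = 32/763
κ = σ_max/σ_min = 12/(32/763) = 286.1250
worst-case relative error ≤ 286.1250 × 1/977 = 0.2929
solve Ax = b  →  x = [-6.8523 -0.0333 22.8387]
2-norm of b is 2.4495; of x, 23.8445
with δb = [-0.0008 -0.0009 0.0022], A·Δx = δb → ‖Δx‖ = 0.0598
relative error = 0.0025
realised/bound (from unrounded values) ≈ 0.0086

0.0025
0.2929


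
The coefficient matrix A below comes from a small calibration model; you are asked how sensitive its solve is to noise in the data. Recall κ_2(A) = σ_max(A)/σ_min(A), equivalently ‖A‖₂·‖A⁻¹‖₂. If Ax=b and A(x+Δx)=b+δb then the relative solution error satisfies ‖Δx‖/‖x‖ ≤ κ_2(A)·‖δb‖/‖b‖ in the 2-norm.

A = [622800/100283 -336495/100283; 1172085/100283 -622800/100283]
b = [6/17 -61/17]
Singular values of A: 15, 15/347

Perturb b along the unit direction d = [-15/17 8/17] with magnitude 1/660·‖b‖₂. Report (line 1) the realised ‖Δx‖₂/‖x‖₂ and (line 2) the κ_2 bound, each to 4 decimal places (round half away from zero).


from the listed singular values, σ₁ = 15, σ_n = 15/347
κ_2(A) = 15 / (15/347) = 347.0000
bound on ‖Δx‖/‖x‖: κ·ε = 347.0000·1/660 = 0.5258
solve Ax = b  →  x = [-21.9490 -40.7294]
‖b‖ = 3.6056, ‖x‖ = 46.2671
Δx = A⁻¹·δb where δb = 1/660·3.6056·d; ‖Δx‖ = 0.1264
realised ‖Δx‖/‖x‖ = 0.0027
so the bound overstates the realised error by a factor of ≈ 192.4828 (computed from the unrounded values)

0.0027
0.5258


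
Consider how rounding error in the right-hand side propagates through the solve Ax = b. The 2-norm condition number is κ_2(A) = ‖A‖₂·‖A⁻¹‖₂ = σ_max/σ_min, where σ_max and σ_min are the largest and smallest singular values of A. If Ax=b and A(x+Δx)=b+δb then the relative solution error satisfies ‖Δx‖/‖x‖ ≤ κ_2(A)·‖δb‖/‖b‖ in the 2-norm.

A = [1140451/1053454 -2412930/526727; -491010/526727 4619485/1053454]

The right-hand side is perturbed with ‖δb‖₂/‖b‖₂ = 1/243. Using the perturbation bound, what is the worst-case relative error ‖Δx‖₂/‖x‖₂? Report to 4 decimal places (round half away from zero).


form AᵀA = [2693212561/1319578276 -2984567040/329894569; -2984567040/329894569 53066071825/1319578276] with trace 16585153/392498 and determinant 714025/3139984
eigenvalues of AᵀA: λ = (tr ± √(tr²−4·det))/2 = 169/4, 4225/784996
κ_2(A) = √(λ_max/λ_min) = √((169/4) / (4225/784996)) = 88.6000
worst-case relative error ≤ 88.6000 × 1/243 = 0.3646

0.3646


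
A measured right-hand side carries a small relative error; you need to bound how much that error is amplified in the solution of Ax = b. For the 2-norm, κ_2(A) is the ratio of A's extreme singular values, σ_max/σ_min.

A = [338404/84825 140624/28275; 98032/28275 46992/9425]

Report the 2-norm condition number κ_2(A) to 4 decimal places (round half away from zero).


29.2500

AᵀA = [239012752/8555625 105883712/2851875; 105883712/2851875 47145472/950625]; tr = 5306576/68445, det = 59969536/8555625
char-poly roots: 1936/25 and 30976/342225
κ_2(A) = √(λ_max/λ_min) = √((1936/25) / (30976/342225)) = 29.2500


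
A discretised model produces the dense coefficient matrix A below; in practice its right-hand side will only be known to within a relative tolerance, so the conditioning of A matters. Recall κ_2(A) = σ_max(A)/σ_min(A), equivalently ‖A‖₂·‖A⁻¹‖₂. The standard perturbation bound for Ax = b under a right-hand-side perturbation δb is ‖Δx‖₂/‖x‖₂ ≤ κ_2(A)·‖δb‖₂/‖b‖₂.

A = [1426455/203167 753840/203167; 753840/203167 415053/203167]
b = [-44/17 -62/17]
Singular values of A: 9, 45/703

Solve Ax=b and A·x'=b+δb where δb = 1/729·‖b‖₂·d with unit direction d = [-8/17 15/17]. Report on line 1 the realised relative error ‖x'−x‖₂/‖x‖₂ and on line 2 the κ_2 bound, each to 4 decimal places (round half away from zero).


0.0031
0.1929

largest singular value 9, smallest 45/703
condition number: 9 ÷ (45/703) = 140.6000
κ_2(A)·‖δb‖/‖b‖ = 0.1929
solve Ax = b  →  x = [14.3111 -27.7778]
2-norm of b is 4.4721; of x, 31.2476
re-solving with b+δb shifts x by Δx of norm 0.0958
dividing the unrounded norms, ‖Δx‖/‖x‖ = 0.0031
so the bound overstates the realised error by a factor of ≈ 62.8846 (computed from the unrounded values)


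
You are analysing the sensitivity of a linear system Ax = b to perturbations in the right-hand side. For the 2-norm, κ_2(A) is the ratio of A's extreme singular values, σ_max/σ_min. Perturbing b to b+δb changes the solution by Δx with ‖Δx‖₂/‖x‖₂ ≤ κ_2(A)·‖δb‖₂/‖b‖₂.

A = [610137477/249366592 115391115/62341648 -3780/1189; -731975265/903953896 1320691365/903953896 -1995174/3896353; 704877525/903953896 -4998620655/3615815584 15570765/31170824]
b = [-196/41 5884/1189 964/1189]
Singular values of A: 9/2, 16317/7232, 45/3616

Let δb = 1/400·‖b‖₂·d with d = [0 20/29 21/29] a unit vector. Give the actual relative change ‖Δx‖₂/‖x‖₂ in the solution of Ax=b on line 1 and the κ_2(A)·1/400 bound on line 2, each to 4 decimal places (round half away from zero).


0.0043
0.9040

from the listed singular values, σ₁ = 9/2, σ_n = 45/3616
κ = σ_max/σ_min = (9/2)/(45/3616) = 361.6000
bound on ‖Δx‖/‖x‖: κ·ε = 361.6000·1/400 = 0.9040
solve Ax = b  →  x = [158.8134 169.3248 222.3142]
‖b‖ = 6.9282, ‖x‖ = 321.4283
with δb = [0.0000 0.0119 0.0125], A·Δx = δb → ‖Δx‖ = 1.3918
dividing the unrounded norms, ‖Δx‖/‖x‖ = 0.0043
realised/bound (from unrounded values) ≈ 0.0048


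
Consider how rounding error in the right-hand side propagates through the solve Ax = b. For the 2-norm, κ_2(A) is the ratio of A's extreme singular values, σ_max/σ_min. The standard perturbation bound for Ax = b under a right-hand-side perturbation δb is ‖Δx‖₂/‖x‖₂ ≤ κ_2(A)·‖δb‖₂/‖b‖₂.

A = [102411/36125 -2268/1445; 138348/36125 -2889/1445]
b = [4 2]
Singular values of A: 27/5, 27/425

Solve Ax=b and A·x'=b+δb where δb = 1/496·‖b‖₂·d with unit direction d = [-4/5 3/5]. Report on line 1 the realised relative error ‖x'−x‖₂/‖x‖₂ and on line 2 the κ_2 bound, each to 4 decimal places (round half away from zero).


σ_max = 27/5, σ_min = 27/425
κ = σ_max/σ_min = (27/5)/(27/425) = 85.0000
κ_2(A)·‖δb‖/‖b‖ = 0.1714
solve Ax = b  →  x = [-14.1612 -28.1264]
‖b‖₂ = 4.4721 and ‖x‖₂ = 31.4902
Δx = A⁻¹·δb where δb = 1/496·4.4721·d; ‖Δx‖ = 0.1419
realised ‖Δx‖/‖x‖ = 0.0045
so the bound overstates the realised error by a factor of ≈ 38.0237 (computed from the unrounded values)

0.0045
0.1714


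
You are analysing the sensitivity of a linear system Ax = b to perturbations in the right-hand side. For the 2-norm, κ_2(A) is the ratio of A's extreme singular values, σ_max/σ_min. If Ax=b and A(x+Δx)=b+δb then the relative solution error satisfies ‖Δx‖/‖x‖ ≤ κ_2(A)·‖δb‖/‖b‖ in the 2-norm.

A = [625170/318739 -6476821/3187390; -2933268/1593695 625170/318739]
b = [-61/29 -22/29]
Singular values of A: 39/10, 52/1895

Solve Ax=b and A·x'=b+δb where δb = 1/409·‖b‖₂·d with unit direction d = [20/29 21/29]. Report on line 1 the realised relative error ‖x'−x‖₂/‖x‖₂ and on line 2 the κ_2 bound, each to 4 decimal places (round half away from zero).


from the listed singular values, σ₁ = 39/10, σ_n = 52/1895
condition number: (39/10) ÷ (52/1895) = 142.1250
κ_2(A)·‖δb‖/‖b‖ = 0.3475
solve Ax = b  →  x = [-52.9553 -50.0796]
‖b‖ = 2.2361, ‖x‖ = 72.8851
re-solving with b+δb shifts x by Δx of norm 0.1992
realised ‖Δx‖/‖x‖ = 0.0027
tightness: 0.0027 against a bound of 0.3475 (unrounded ratio ≈ 0.0079)

0.0027
0.3475


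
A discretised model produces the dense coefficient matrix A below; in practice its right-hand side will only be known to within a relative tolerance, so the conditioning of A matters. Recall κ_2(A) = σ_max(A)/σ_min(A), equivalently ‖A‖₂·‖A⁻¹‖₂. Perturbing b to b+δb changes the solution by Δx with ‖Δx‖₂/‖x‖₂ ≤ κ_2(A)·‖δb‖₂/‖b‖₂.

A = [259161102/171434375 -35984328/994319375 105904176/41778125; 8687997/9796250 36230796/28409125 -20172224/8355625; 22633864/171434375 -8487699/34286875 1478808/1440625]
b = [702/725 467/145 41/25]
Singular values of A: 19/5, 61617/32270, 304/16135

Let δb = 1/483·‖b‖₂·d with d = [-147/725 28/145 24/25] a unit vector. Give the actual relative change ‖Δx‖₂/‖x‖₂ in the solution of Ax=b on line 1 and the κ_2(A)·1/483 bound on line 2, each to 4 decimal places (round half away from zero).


0.0039
0.4176

σ_max = 19/5, σ_min = 304/16135
condition number: (19/5) ÷ (304/16135) = 201.6875
bound on ‖Δx‖/‖x‖: κ·ε = 201.6875·1/483 = 0.4176
solve Ax = b  →  x = [-46.6038 90.7208 29.4697]
2-norm of b is 3.7417; of x, 106.1633
re-solving with b+δb shifts x by Δx of norm 0.4112
realised ‖Δx‖/‖x‖ = 0.0039
tightness: 0.0039 against a bound of 0.4176 (unrounded ratio ≈ 0.0093)


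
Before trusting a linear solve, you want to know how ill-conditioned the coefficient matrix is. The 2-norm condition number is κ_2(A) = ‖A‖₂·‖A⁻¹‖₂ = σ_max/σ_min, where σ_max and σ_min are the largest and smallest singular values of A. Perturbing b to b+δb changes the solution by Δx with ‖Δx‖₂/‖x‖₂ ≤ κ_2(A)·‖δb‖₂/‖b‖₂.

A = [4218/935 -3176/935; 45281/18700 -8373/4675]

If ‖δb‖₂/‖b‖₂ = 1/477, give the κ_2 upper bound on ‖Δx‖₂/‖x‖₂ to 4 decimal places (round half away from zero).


0.5904

form AᵀA = [31719649/1210000 -5947317/302500; -5947317/302500 1115161/75625] with trace 1982489/48400 and determinant 64/3025
eigenvalues of AᵀA: λ = (tr ± √(tr²−4·det))/2 = 1024/25, 1/1936
σ_max=√(1024/25)=(32/5), σ_min=√(1/1936)=(1/44) → κ = 281.6000
worst-case relative error ≤ 281.6000 × 1/477 = 0.5904


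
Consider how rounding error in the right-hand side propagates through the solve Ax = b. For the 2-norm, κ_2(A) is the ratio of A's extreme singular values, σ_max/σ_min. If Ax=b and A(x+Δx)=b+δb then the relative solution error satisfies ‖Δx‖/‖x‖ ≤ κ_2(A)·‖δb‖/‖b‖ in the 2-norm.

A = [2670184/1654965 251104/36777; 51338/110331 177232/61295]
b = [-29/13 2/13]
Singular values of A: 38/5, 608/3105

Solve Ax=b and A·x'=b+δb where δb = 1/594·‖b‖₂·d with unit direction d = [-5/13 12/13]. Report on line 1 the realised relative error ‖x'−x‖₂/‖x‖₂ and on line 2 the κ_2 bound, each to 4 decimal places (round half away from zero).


0.0038
0.0653

from the listed singular values, σ₁ = 38/5, σ_n = 608/3105
κ_2(A) = (38/5) / (608/3105) = 38.8125
bound on ‖Δx‖/‖x‖: κ·ε = 38.8125·1/594 = 0.0653
solve Ax = b  →  x = [-5.0401 0.8643]
‖b‖ = 2.2361, ‖x‖ = 5.1137
with δb = [-0.0014 0.0035], A·Δx = δb → ‖Δx‖ = 0.0192
relative error = 0.0038
realised/bound (from unrounded values) ≈ 0.0575


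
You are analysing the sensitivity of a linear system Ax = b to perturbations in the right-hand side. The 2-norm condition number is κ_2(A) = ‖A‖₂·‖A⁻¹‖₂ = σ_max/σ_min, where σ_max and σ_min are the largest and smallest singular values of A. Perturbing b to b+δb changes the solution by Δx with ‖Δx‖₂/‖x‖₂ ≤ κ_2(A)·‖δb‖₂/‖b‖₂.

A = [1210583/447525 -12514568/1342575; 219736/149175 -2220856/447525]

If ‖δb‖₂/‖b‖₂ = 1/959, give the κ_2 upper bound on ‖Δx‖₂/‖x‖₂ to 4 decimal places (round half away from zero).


form AᵀA = [6574624177/693005625 -67619174392/2079016875; -67619174392/2079016875 695516348032/6237050625] with trace 1207500745/9979281 and determinant 937024/9979281
eigenvalues of AᵀA: λ = (tr ± √(tr²−4·det))/2 = 121, 7744/9979281
so κ_2 = √(121 / (7744/9979281)) = 394.8750
perturbation bound = 394.8750·1/959 = 0.4118

0.4118


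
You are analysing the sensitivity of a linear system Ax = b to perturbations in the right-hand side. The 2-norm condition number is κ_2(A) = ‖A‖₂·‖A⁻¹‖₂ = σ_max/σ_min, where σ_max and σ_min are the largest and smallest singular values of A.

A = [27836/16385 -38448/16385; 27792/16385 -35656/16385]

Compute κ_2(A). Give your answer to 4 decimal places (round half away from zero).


AᵀA = [367952/63845 -490176/63845; -490176/63845 653888/63845]; tr = 204368/12769, det = 1024/12769
solving λ² − 204368/12769·λ + 1024/12769 = 0 gives λ = 16, 64/12769
so κ_2 = √(16 / (64/12769)) = 56.5000

56.5000


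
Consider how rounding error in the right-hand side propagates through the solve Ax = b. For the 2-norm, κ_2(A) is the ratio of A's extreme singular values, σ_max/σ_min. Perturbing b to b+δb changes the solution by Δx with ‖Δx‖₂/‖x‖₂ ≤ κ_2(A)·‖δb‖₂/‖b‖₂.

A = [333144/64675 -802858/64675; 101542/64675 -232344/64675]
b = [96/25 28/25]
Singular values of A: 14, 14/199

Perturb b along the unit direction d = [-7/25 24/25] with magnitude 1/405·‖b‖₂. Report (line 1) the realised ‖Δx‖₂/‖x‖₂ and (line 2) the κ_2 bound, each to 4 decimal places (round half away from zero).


0.4914
0.4914

from the listed singular values, σ₁ = 14, σ_n = 14/199
κ_2(A) = 14 / (14/199) = 199.0000
bound on ‖Δx‖/‖x‖: κ·ε = 199.0000·1/405 = 0.4914
solve Ax = b  →  x = [0.1099 -0.2637]
‖b‖₂ = 4.0000 and ‖x‖₂ = 0.2857
re-solving with b+δb shifts x by Δx of norm 0.1404
realised ‖Δx‖/‖x‖ = 0.4914
so the bound is sharp here: realised error equals the bound


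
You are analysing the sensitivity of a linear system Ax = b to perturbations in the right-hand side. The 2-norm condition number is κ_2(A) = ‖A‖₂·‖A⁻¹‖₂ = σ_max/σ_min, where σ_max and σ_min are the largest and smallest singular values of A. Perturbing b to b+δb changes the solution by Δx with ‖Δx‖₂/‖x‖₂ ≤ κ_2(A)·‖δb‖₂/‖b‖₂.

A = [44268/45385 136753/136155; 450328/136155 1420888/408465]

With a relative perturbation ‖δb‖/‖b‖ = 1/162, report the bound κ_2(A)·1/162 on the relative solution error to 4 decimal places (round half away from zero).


M = AᵀA = [8817288400/741527361 27773987500/2224582083; 27773987500/2224582083 87489406225/6673746249]. tr(M)=198388825/7935489, det(M)=40000/7935489
λ_max, λ_min = (198388825/7935489 ± √39356856206640625/62971985669121)/2 = 25, 1600/7935489
σ_max=√25=5, σ_min=√(1600/7935489)=(40/2817) → κ = 352.1250
κ_2(A)·‖δb‖/‖b‖ = 2.1736

2.1736


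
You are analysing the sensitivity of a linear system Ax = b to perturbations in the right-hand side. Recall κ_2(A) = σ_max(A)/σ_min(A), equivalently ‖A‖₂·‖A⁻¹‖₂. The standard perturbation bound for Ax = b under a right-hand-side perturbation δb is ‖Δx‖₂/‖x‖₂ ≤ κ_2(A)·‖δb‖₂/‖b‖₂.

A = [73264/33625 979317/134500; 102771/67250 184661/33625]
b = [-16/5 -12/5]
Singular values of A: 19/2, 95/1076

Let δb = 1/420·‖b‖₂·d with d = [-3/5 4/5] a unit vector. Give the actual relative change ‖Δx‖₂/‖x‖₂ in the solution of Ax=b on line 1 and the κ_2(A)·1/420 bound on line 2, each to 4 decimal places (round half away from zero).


0.2562
0.2562

from the listed singular values, σ₁ = 19/2, σ_n = 95/1076
κ_2(A) = (19/2) / (95/1076) = 107.6000
κ_2(A)·‖δb‖/‖b‖ = 0.2562
solve Ax = b  →  x = [-0.1179 -0.4042]
‖b‖₂ = 4.0000 and ‖x‖₂ = 0.4211
with δb = [-0.0057 0.0076], A·Δx = δb → ‖Δx‖ = 0.1079
realised ‖Δx‖/‖x‖ = 0.2562
so the bound is sharp here: realised error equals the bound


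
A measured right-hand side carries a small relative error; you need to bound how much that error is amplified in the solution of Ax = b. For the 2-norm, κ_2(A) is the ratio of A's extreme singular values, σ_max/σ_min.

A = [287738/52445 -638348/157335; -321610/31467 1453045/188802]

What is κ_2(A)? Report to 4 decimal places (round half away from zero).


M = AᵀA = [11525824264/85655025 -25932578969/256965075; -25932578969/256965075 233401620721/3083580900]. tr(M)=25933251769/123343236, det(M)=17682025/30835809
solving λ² − 25933251769/123343236·λ + 17682025/30835809 = 0 gives λ = 841/4, 84100/30835809
κ = σ_max/σ_min = (29/2)/(290/5553) = 277.6500

277.6500


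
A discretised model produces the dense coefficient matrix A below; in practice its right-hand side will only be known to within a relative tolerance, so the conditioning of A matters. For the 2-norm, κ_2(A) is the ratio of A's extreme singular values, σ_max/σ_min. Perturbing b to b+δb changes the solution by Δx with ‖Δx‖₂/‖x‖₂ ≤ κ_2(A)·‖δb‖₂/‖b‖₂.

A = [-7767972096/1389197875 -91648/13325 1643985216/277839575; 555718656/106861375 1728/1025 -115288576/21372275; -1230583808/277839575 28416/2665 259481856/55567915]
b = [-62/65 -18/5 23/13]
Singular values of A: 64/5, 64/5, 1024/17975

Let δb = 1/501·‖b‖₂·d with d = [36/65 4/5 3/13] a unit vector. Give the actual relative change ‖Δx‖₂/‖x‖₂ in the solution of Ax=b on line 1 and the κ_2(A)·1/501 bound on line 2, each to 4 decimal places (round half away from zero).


0.0027
0.4485

from the listed singular values, σ₁ = 64/5, σ_n = 1024/17975
κ_2(A) = (64/5) / (1024/17975) = 224.6875
perturbation bound = 224.6875·1/501 = 0.4485
solve Ax = b  →  x = [-38.2627 0.1181 -36.1828]
2-norm of b is 4.1231; of x, 52.6616
Δx = A⁻¹·δb where δb = 1/501·4.1231·d; ‖Δx‖ = 0.1445
relative error = 0.0027
so the bound overstates the realised error by a factor of ≈ 163.4856 (computed from the unrounded values)


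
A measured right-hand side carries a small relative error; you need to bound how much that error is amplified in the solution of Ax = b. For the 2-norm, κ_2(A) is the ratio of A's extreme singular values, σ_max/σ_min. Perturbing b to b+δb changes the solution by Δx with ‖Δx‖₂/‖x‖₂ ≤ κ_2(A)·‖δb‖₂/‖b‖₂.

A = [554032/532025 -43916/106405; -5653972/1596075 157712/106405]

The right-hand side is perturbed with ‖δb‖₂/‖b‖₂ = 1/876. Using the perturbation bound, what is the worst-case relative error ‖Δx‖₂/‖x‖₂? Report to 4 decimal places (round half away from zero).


M = AᵀA = [55567939984/4075928649 -7717534720/1358642883; -7717534720/1358642883 1072067600/452880961]. tr(M)=385896736/24117921, det(M)=160000/24117921
solving λ² − 385896736/24117921·λ + 160000/24117921 = 0 gives λ = 16, 10000/24117921
so κ_2 = √(16 / (10000/24117921)) = 196.4400
perturbation bound = 196.4400·1/876 = 0.2242

0.2242


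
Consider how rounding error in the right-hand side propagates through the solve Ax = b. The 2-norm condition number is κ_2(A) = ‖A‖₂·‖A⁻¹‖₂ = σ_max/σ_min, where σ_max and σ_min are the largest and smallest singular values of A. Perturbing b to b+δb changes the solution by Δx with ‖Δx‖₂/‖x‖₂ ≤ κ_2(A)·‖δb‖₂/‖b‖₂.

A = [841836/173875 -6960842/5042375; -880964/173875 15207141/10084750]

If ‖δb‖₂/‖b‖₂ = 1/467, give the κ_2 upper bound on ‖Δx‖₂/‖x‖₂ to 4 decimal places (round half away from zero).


form AᵀA = [1484785420192/30232515625 -433046871306/30232515625; -433046871306/30232515625 505434509857/120930062500] with trace 2062264381/38697620 and determinant 113592964/1209300625
eigenvalues of AᵀA: λ = (tr ± √(tr²−4·det))/2 = 5329/100, 85264/48372025
σ_max=√(5329/100)=(73/10), σ_min=√(85264/48372025)=(292/6955) → κ = 173.8750
perturbation bound = 173.8750·1/467 = 0.3723

0.3723


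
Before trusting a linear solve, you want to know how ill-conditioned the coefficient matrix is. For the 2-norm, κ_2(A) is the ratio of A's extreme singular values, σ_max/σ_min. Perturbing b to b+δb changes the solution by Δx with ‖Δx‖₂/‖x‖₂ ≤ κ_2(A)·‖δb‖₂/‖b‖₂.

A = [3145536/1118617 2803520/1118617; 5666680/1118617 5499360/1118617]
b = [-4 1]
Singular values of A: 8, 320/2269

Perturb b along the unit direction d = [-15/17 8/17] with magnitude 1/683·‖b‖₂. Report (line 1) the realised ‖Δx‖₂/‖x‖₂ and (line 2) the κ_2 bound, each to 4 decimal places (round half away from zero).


0.0015
0.0831

from the listed singular values, σ₁ = 8, σ_n = 320/2269
κ = σ_max/σ_min = 8/(320/2269) = 56.7250
worst-case relative error ≤ 56.7250 × 1/683 = 0.0831
solve Ax = b  →  x = [-19.6509 20.4522]
‖b‖ = 4.1231, ‖x‖ = 28.3628
Δx = A⁻¹·δb where δb = 1/683·4.1231·d; ‖Δx‖ = 0.0428
dividing the unrounded norms, ‖Δx‖/‖x‖ = 0.0015
realised/bound (from unrounded values) ≈ 0.0182


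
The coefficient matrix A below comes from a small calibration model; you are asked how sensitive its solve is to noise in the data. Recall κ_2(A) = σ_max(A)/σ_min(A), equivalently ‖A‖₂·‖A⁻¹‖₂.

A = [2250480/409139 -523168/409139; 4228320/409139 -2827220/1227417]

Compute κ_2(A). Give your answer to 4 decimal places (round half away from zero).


form AᵀA = [79388755200/579220489 -17862200960/579220489; -17862200960/579220489 36181715344/5212984401] with trace 446567824/3101121 and determinant 102400/344569
solving λ² − 446567824/3101121·λ + 102400/344569 = 0 gives λ = 144, 6400/3101121
κ = σ_max/σ_min = 12/(80/1761) = 264.1500

264.1500


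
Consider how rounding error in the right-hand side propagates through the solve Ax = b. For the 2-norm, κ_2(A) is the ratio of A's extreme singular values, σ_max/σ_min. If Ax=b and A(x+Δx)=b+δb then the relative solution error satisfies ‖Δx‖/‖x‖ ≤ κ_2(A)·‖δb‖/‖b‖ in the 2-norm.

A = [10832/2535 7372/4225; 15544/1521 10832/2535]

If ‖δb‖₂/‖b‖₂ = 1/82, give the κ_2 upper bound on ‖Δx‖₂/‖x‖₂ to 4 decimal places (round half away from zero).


M = AᵀA = [41990464/342225 29159744/570375; 29159744/570375 20251024/950625]. tr(M)=7290064/50625, det(M)=1024/5625
λ_max, λ_min = (7290064/50625 ± √53143166884096/2562890625)/2 = 144, 64/50625
κ = σ_max/σ_min = 12/(8/225) = 337.5000
worst-case relative error ≤ 337.5000 × 1/82 = 4.1159

4.1159


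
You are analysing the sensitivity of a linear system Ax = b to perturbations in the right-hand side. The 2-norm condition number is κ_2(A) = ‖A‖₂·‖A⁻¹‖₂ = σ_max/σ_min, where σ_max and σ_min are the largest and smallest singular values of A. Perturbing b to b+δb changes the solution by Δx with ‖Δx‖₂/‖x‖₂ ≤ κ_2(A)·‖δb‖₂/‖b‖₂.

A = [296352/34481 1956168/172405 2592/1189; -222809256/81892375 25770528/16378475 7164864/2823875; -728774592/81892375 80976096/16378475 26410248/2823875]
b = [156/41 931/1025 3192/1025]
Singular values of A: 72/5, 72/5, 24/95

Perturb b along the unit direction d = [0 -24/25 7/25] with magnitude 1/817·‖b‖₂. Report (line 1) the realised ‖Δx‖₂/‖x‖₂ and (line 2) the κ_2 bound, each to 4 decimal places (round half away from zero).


0.0698
0.0698

σ_max = 72/5, σ_min = 24/95
κ = σ_max/σ_min = (72/5)/(24/95) = 57.0000
perturbation bound = 57.0000·1/817 = 0.0698
solve Ax = b  →  x = [0.0121 0.2893 0.1916]
2-norm of b is 5.0000; of x, 0.3472
with δb = [0.0000 -0.0059 0.0017], A·Δx = δb → ‖Δx‖ = 0.0242
relative error = 0.0698
so the bound is sharp here: realised error equals the bound


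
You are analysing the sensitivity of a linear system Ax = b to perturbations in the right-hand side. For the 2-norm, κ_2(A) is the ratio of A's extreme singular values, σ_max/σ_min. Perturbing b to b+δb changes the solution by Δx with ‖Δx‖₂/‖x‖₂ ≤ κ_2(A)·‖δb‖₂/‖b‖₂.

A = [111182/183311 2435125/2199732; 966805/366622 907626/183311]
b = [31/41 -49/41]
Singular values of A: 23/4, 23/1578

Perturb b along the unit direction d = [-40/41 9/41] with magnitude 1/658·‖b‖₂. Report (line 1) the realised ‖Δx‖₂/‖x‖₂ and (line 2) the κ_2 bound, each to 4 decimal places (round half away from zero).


largest singular value 23/4, smallest 23/1578
condition number: (23/4) ÷ (23/1578) = 394.5000
κ_2(A)·‖δb‖/‖b‖ = 0.5995
solve Ax = b  →  x = [60.4552 -32.4399]
2-norm of b is 1.4142; of x, 68.6089
δb = ε·‖b‖·d = [-0.0021 0.0005]; solving A·Δx = δb gives ‖Δx‖ = 0.1475
dividing the unrounded norms, ‖Δx‖/‖x‖ = 0.0021
realised/bound (from unrounded values) ≈ 0.0036

0.0021
0.5995


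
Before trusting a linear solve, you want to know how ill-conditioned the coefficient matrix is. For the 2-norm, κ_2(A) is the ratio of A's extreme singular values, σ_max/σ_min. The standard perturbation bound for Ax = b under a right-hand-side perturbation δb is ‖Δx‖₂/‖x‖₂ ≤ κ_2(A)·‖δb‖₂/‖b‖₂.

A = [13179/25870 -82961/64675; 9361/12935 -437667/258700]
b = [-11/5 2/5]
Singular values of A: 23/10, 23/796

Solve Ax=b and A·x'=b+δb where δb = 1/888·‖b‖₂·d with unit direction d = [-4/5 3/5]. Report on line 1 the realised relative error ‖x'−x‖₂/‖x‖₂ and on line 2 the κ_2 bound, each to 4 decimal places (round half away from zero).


0.0013
0.0896

largest singular value 23/10, smallest 23/796
κ_2(A) = (23/10) / (23/796) = 79.6000
worst-case relative error ≤ 79.6000 × 1/888 = 0.0896
solve Ax = b  →  x = [63.7258 27.0234]
‖b‖ = 2.2361, ‖x‖ = 69.2188
re-solving with b+δb shifts x by Δx of norm 0.0871
dividing the unrounded norms, ‖Δx‖/‖x‖ = 0.0013
so the bound overstates the realised error by a factor of ≈ 71.1978 (computed from the unrounded values)


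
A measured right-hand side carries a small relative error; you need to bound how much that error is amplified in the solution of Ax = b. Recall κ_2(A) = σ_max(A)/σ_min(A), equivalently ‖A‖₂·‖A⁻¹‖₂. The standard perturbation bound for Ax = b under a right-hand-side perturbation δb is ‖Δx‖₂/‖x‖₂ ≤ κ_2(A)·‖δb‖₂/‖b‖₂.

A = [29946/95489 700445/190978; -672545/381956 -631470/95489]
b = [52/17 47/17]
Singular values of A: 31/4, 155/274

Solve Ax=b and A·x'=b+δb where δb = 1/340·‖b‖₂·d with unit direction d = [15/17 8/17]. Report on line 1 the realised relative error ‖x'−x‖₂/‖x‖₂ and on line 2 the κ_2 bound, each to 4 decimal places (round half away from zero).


from the listed singular values, σ₁ = 31/4, σ_n = 155/274
κ = σ_max/σ_min = (31/4)/(155/274) = 13.7000
bound on ‖Δx‖/‖x‖: κ·ε = 13.7000·1/340 = 0.0403
solve Ax = b  →  x = [-6.9268 1.4263]
‖b‖ = 4.1231, ‖x‖ = 7.0721
with δb = [0.0107 0.0057], A·Δx = δb → ‖Δx‖ = 0.0214
dividing the unrounded norms, ‖Δx‖/‖x‖ = 0.0030
so the bound overstates the realised error by a factor of ≈ 13.2932 (computed from the unrounded values)

0.0030
0.0403


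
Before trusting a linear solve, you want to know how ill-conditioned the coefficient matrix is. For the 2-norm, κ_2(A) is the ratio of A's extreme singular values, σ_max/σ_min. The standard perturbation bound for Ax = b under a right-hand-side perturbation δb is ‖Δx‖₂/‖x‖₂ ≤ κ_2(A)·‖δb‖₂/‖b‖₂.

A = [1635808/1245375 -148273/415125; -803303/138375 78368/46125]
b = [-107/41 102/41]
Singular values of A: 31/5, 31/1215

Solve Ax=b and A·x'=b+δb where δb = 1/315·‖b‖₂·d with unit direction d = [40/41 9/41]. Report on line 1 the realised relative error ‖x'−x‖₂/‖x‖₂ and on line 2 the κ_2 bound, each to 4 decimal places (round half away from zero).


0.0057
0.7714

largest singular value 31/5, smallest 31/1215
κ_2(A) = (31/5) / (31/1215) = 243.0000
κ_2(A)·‖δb‖/‖b‖ = 0.7714
solve Ax = b  →  x = [-22.4129 -75.1161]
‖b‖₂ = 3.6056 and ‖x‖₂ = 78.3886
Δx = A⁻¹·δb where δb = 1/315·3.6056·d; ‖Δx‖ = 0.4486
dividing the unrounded norms, ‖Δx‖/‖x‖ = 0.0057
tightness: 0.0057 against a bound of 0.7714 (unrounded ratio ≈ 0.0074)


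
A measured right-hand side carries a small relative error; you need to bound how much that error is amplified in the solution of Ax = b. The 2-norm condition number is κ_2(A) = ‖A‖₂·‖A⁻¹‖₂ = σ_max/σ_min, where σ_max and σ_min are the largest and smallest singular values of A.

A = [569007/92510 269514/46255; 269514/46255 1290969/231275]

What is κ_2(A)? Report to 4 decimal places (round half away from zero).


357.5000

AᵀA = [730463913/10176100 869586921/12720125; 869586921/12720125 4140958221/63600625]; tr = 41409549/302500, det = 1108809/7562500
solving λ² − 41409549/302500·λ + 1108809/7562500 = 0 gives λ = 13689/100, 81/75625
κ_2(A) = √(λ_max/λ_min) = √((13689/100) / (81/75625)) = 357.5000


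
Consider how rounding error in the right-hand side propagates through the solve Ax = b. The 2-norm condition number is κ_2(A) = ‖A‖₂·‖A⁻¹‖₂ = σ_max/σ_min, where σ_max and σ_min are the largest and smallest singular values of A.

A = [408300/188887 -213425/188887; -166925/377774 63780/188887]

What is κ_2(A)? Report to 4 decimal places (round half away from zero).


27.1000

AᵀA = [413265625/84897796 -55005750/21224449; -55005750/21224449 29517025/21224449]; tr = 1838525/293764, det = 15625/293764
solving λ² − 1838525/293764·λ + 15625/293764 = 0 gives λ = 25/4, 625/73441
so κ_2 = √((25/4) / (625/73441)) = 27.1000


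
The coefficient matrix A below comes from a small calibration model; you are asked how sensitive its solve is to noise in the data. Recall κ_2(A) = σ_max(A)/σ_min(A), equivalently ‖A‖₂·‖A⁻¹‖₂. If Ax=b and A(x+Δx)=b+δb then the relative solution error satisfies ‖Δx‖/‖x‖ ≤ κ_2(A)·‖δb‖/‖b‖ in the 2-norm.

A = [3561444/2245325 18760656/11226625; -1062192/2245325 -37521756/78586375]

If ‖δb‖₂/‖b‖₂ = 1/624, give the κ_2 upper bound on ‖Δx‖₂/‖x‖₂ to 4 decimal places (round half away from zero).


0.2779

form AᵀA = [22099416336/8066374969 812096782848/282323123915; 812096782848/282323123915 29846449019664/9881309337025] with trace 67679231904/11749476025 and determinant 518400/469979041
eigenvalues of AᵀA: λ = (tr ± √(tr²−4·det))/2 = 144/25, 90000/469979041
κ_2(A) = √(λ_max/λ_min) = √((144/25) / (90000/469979041)) = 173.4320
perturbation bound = 173.4320·1/624 = 0.2779


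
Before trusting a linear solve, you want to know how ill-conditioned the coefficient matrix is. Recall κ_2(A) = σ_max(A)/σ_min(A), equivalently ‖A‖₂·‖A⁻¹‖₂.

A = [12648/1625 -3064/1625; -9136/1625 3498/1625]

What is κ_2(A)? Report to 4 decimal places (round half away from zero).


16.2500

M = AᵀA = [9737536/105625 -2828448/105625; -2828448/105625 864964/105625]. tr(M)=16964/169, det(M)=6400/169
char-poly roots: 100 and 64/169
so κ_2 = √(100 / (64/169)) = 16.2500


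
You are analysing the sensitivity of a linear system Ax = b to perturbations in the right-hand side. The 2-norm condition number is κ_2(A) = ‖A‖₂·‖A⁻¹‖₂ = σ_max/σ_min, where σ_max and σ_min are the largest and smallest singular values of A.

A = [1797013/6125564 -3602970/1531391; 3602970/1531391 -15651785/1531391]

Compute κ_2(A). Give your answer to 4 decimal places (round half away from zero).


45.5500

form AᵀA = [125479798249/22321555216 -69020294805/2790194402; -69020294805/2790194402 153456137125/1395097201] with trace 1535263529/13278736 and determinant 85470025/13278736
solving λ² − 1535263529/13278736·λ + 85470025/13278736 = 0 gives λ = 1849/16, 46225/829921
so κ_2 = √((1849/16) / (46225/829921)) = 45.5500


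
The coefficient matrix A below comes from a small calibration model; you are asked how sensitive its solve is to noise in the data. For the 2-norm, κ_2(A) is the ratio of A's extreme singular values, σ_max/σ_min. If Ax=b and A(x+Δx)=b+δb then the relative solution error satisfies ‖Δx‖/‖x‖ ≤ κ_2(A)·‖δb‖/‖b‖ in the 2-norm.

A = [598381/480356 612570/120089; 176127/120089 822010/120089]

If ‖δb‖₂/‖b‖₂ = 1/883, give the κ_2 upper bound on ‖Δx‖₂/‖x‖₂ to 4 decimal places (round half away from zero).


0.0829

M = AᵀA = [854391343225/230741886736 472831435125/28842735842; 472831435125/28842735842 1050942445000/14421367921]. tr(M)=10511285225/137264656, det(M)=37515625/34316164
eigenvalues of AᵀA: λ = (tr ± √(tr²−4·det))/2 = 1225/16, 122500/8579041
so κ_2 = √((1225/16) / (122500/8579041)) = 73.2250
bound on ‖Δx‖/‖x‖: κ·ε = 73.2250·1/883 = 0.0829


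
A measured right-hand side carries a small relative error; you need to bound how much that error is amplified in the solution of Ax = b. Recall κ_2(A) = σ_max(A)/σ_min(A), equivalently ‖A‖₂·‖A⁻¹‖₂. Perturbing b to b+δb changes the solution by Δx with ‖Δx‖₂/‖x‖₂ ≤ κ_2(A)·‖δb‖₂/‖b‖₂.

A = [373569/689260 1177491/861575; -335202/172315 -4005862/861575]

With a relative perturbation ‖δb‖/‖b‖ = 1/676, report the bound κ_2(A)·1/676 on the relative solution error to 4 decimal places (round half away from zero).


form AᵀA = [77492795625/19003173904 46487727615/4750793476; 46487727615/4750793476 27893464669/1187698369] with trace 3099338641/112444816 and determinant 540225/28111204
char-poly roots: 441/16 and 4900/7027801
σ_max=√(441/16)=(21/4), σ_min=√(4900/7027801)=(70/2651) → κ = 198.8250
κ_2(A)·‖δb‖/‖b‖ = 0.2941

0.2941


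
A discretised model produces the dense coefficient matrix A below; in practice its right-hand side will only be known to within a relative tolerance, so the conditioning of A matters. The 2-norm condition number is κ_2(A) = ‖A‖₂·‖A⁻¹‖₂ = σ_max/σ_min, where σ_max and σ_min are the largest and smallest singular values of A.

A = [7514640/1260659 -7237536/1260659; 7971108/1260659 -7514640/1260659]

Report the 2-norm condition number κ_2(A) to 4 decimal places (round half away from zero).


187.3750

AᵀA = [142697237904/1889727841 -135894749760/1889727841; -135894749760/1889727841 129431321856/1889727841]; tr = 323577360/2247001, det = 1327104/2247001
λ_max, λ_min = (323577360/2247001 ± √104690379888509184/5049013494001)/2 = 144, 9216/2247001
σ_max=√144=12, σ_min=√(9216/2247001)=(96/1499) → κ = 187.3750


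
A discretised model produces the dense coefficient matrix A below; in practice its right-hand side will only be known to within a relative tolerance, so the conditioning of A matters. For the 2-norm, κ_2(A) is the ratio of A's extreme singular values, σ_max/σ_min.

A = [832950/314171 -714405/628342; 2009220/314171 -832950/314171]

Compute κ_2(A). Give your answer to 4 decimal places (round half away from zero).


232.3750

M = AᵀA = [27992726100/584043889 -11663382375/584043889; -11663382375/584043889 19441404225/2336175556]. tr(M)=777587625/13823524, det(M)=202500/3455881
λ_max, λ_min = (777587625/13823524 ± √604597726335380625/191089815778576)/2 = 225/4, 3600/3455881
σ_max=√(225/4)=(15/2), σ_min=√(3600/3455881)=(60/1859) → κ = 232.3750


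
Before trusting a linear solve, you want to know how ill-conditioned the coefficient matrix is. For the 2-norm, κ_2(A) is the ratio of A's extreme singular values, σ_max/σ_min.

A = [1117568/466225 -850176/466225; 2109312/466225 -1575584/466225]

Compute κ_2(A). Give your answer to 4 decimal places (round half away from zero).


M = AᵀA = [19716800512/752130625 -14787293184/752130625; -14787293184/752130625 11090879488/752130625]. tr(M)=49292288/1203409, det(M)=16777216/752130625
eigenvalues of AᵀA: λ = (tr ± √(tr²−4·det))/2 = 1024/25, 16384/30085225
κ = σ_max/σ_min = (32/5)/(128/5485) = 274.2500

274.2500


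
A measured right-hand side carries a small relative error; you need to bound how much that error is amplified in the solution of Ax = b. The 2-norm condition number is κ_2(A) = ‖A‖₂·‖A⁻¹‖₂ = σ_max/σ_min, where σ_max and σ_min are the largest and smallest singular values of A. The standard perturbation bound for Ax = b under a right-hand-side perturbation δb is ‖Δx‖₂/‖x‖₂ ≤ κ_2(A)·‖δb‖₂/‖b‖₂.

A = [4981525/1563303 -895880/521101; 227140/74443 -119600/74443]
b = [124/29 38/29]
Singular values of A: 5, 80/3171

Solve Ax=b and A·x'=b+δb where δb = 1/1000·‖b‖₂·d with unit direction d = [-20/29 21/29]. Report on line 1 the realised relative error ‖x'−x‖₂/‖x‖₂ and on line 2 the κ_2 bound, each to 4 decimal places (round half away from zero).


largest singular value 5, smallest 80/3171
condition number: 5 ÷ (80/3171) = 198.1875
worst-case relative error ≤ 198.1875 × 1/1000 = 0.1982
solve Ax = b  →  x = [-36.6000 -70.3250]
2-norm of b is 4.4721; of x, 79.2790
re-solving with b+δb shifts x by Δx of norm 0.1773
relative error = 0.0022
realised/bound (from unrounded values) ≈ 0.0113

0.0022
0.1982
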